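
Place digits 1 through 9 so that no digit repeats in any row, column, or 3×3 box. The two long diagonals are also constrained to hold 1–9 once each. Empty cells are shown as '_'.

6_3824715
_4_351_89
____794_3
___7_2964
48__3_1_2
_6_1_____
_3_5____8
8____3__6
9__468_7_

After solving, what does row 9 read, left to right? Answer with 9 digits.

row 1, column 2 = 9 (sole candidate).
row 3, column 4 = 6 (sole candidate).
row 3, column 8 = 2 (sole candidate).
row 4, column 5 = 8 (sole candidate).
row 5, column 4 = 9 (sole candidate).
row 5, column 8 = 5 (sole candidate).
row 6, column 5 = 4 (sole candidate).
row 6, column 6 = 5 (sole candidate).
row 6, column 8 = 3 (sole candidate).
row 6, column 9 = 7 (sole candidate).
row 7, column 6 = 7 (sole candidate).
row 7, column 7 = 2 (sole candidate).
row 8, column 2 = 7 (sole candidate).
row 8, column 4 = 2 (sole candidate).
row 8, column 7 = 5 (sole candidate).
row 8, column 8 = 9 (sole candidate).
row 9, column 7 = 3: row 9 has {4,6,7,8,9}; col 7 has {1,2,4,5,7,9}; box has {2,5,6,7,8,9} → only 3 remains.
row 9, column 9 = 1: row 9 has {3,4,6,7,8,9}; col 9 has {2,3,4,5,6,7,8,9}; box has {2,3,5,6,7,8,9}; main diagonal has {2,3,4,5,6,7,9} → only 1 remains.
row 2, column 7 = 6 (sole candidate).
row 3, column 3 = 8 (sole candidate).
row 5, column 3 = 7 (sole candidate).
row 5, column 6 = 6 (sole candidate).
row 6, column 1 = 2 (sole candidate).
row 6, column 3 = 9 (sole candidate).
row 6, column 7 = 8 (sole candidate).
row 7, column 1 = 1 (sole candidate).
row 7, column 3 = 6 (sole candidate).
row 7, column 5 = 9 (sole candidate).
row 7, column 8 = 4 (sole candidate).
row 8, column 3 = 4 (sole candidate).
row 8, column 5 = 1 (sole candidate).
row 2, column 1 = 7 (sole candidate).
row 2, column 3 = 2 (sole candidate).
row 3, column 1 = 5 (sole candidate).
row 3, column 2 = 1 (sole candidate).
row 4, column 1 = 3 (sole candidate).
row 4, column 2 = 5 (sole candidate).
row 4, column 3 = 1 (sole candidate).
row 9, column 2 = 2: row 9 has {1,3,4,6,7,8,9}; col 2 has {1,3,4,5,6,7,8,9}; box has {1,3,4,6,7,8,9} → only 2 remains.
row 9, column 3 = 5: row 9 has {1,2,3,4,6,7,8,9}; col 3 has {1,2,3,4,6,7,8,9}; box has {1,2,3,4,6,7,8,9} → only 5 remains.

925468371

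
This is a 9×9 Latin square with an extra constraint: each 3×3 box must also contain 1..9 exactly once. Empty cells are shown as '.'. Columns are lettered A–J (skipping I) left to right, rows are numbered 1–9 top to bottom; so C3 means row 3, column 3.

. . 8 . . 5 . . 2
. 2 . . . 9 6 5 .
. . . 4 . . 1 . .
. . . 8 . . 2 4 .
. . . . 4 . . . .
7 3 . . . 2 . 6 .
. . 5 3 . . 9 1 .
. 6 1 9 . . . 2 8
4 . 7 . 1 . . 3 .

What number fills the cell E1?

3

B7 = 8: row 7 has {1,3,5,9}; col 2 has {2,3,6}; box has {1,4,5,6,7} → only 8 remains.
A8 = 3: row 8 has {1,2,6,8,9}; col 1 has {4,7}; box has {1,4,5,6,7,8} → only 3 remains.
B9 = 9: row 9 has {1,3,4,7}; col 2 has {2,3,6,8}; box has {1,3,4,5,6,7,8} → only 9 remains.
G9 = 5: row 9 has {1,3,4,7,9}; col 7 has {1,2,6,9}; box has {1,2,3,8,9} → only 5 remains.
J9 = 6: row 9 has {1,3,4,5,7,9}; col 9 has {2,8}; box has {1,2,3,5,8,9} → only 6 remains.
A2 = 1: row 2 has {2,5,6,9}; col 1 has {3,4,7}; box has {2,8} → only 1 remains.
D2 = 7: row 2 has {1,2,5,6,9}; col 4 has {3,4,8,9}; box has {4,5,9} → only 7 remains.
G6 = 8: row 6 has {2,3,6,7}; col 7 has {1,2,5,6,9}; box has {2,4,6} → only 8 remains.
A7 = 2: row 7 has {1,3,5,8,9}; col 1 has {1,3,4,7}; box has {1,3,4,5,6,7,8,9} → only 2 remains.
D9 = 2: row 9 has {1,3,4,5,6,7,9}; col 4 has {3,4,7,8,9}; box has {1,3,9} → only 2 remains.
F9 = 8: row 9 has {1,2,3,4,5,6,7,9}; col 6 has {2,5,9}; box has {1,2,3,9} → only 8 remains.
D1 = 1: in row 1, 1 can only go here (every other open cell in that row sees a 1).
D6 = 5: row 6 has {2,3,6,7,8}; col 4 has {1,2,3,4,7,8,9}; box has {2,4,8} → only 5 remains.
E6 = 9: row 6 has {2,3,5,6,7,8}; col 5 has {1,4}; box has {2,4,5,8} → only 9 remains.
J6 = 1: row 6 has {2,3,5,6,7,8,9}; col 9 has {2,6,8}; box has {2,4,6,8} → only 1 remains.
D5 = 6: row 5 has {4}; col 4 has {1,2,3,4,5,7,8,9}; box has {2,4,5,8,9} → only 6 remains.
C6 = 4: row 6 has {1,2,3,5,6,7,8,9}; col 3 has {1,5,7,8}; box has {3,7} → only 4 remains.
C2 = 3: row 2 has {1,2,5,6,7,9}; col 3 has {1,4,5,7,8}; box has {1,2,8} → only 3 remains.
E2 = 8: row 2 has {1,2,3,5,6,7,9}; col 5 has {1,4,9}; box has {1,4,5,7,9} → only 8 remains.
J2 = 4: row 2 has {1,2,3,5,6,7,8,9}; col 9 has {1,2,6,8}; box has {1,2,5,6} → only 4 remains.
J7 = 7: row 7 has {1,2,3,5,8,9}; col 9 has {1,2,4,6,8}; box has {1,2,3,5,6,8,9} → only 7 remains.
G8 = 4: row 8 has {1,2,3,6,8,9}; col 7 has {1,2,5,6,8,9}; box has {1,2,3,5,6,7,8,9} → only 4 remains.
E7 = 6: row 7 has {1,2,3,5,7,8,9}; col 5 has {1,4,8,9}; box has {1,2,3,8,9} → only 6 remains.
F7 = 4: row 7 has {1,2,3,5,6,7,8,9}; col 6 has {2,5,8,9}; box has {1,2,3,6,8,9} → only 4 remains.
F8 = 7: row 8 has {1,2,3,4,6,8,9}; col 6 has {2,4,5,8,9}; box has {1,2,3,4,6,8,9} → only 7 remains.
E1 = 3: row 1 has {1,2,5,8}; col 5 has {1,4,6,8,9}; box has {1,4,5,7,8,9} → only 3 remains.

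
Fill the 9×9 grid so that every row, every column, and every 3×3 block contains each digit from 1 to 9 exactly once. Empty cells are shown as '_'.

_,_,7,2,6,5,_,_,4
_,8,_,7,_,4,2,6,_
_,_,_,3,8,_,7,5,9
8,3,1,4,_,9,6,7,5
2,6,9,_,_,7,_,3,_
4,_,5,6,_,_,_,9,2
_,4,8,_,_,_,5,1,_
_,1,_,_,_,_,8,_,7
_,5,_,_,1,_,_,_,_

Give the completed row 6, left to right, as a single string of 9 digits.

475638192

row 1, column 2 = 9: row 1 has {2,4,5,6,7}; col 2 has {1,3,4,5,6,8}; box has {7,8} → only 9 remains.
row 1, column 8 = 8: row 1 has {2,4,5,6,7,9}; col 8 has {1,3,5,6,7,9}; box has {2,4,5,6,7,9} → only 8 remains.
row 2, column 3 = 3: row 2 has {2,4,6,7,8}; col 3 has {1,5,7,8,9}; box has {7,8,9} → only 3 remains.
row 2, column 5 = 9: row 2 has {2,3,4,6,7,8}; col 5 has {1,6,8}; box has {2,3,4,5,6,7,8} → only 9 remains.
row 2, column 9 = 1: row 2 has {2,3,4,6,7,8,9}; col 9 has {2,4,5,7,9}; box has {2,4,5,6,7,8,9} → only 1 remains.
row 3, column 2 = 2: row 3 has {3,5,7,8,9}; col 2 has {1,3,4,5,6,8,9}; box has {3,7,8,9} → only 2 remains.
row 3, column 6 = 1: row 3 has {2,3,5,7,8,9}; col 6 has {4,5,7,9}; box has {2,3,4,5,6,7,8,9} → only 1 remains.
row 4, column 5 = 2: row 4 has {1,3,4,5,6,7,8,9}; col 5 has {1,6,8,9}; box has {4,6,7,9} → only 2 remains.
row 5, column 5 = 5: row 5 has {2,3,6,7,9}; col 5 has {1,2,6,8,9}; box has {2,4,6,7,9} → only 5 remains.
row 5, column 9 = 8: row 5 has {2,3,5,6,7,9}; col 9 has {1,2,4,5,7,9}; box has {2,3,5,6,7,9} → only 8 remains.
row 6, column 2 = 7: row 6 has {2,4,5,6,9}; col 2 has {1,2,3,4,5,6,8,9}; box has {1,2,3,4,5,6,8,9} → only 7 remains.
row 6, column 5 = 3: row 6 has {2,4,5,6,7,9}; col 5 has {1,2,5,6,8,9}; box has {2,4,5,6,7,9} → only 3 remains.
row 6, column 6 = 8: row 6 has {2,3,4,5,6,7,9}; col 6 has {1,4,5,7,9}; box has {2,3,4,5,6,7,9} → only 8 remains.
row 6, column 7 = 1: row 6 has {2,3,4,5,6,7,8,9}; col 7 has {2,5,6,7,8}; box has {2,3,5,6,7,8,9} → only 1 remains.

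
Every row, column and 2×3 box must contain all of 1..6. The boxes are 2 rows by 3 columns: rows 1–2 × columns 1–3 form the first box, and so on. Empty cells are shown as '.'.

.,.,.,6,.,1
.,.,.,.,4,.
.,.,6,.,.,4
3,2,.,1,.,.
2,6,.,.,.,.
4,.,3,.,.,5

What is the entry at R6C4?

2

R1C1 = 5: row 1 has {1,6}; col 1 has {2,3,4}; box has {} → only 5 remains.
R3C1 = 1: row 3 has {4,6}; col 1 has {2,3,4,5}; box has {2,3,6} → only 1 remains.
R3C2 = 5: row 3 has {1,4,6}; col 2 has {2,6}; box has {1,2,3,6} → only 5 remains.
R4C3 = 4: row 4 has {1,2,3}; col 3 has {3,6}; box has {1,2,3,5,6} → only 4 remains.
R4C6 = 6: row 4 has {1,2,3,4}; col 6 has {1,4,5}; box has {1,4} → only 6 remains.
R5C6 = 3: row 5 has {2,6}; col 6 has {1,4,5,6}; box has {5} → only 3 remains.
R6C2 = 1: row 6 has {3,4,5}; col 2 has {2,5,6}; box has {2,3,4,6} → only 1 remains.
R6C4 = 2: row 6 has {1,3,4,5}; col 4 has {1,6}; box has {3,5} → only 2 remains.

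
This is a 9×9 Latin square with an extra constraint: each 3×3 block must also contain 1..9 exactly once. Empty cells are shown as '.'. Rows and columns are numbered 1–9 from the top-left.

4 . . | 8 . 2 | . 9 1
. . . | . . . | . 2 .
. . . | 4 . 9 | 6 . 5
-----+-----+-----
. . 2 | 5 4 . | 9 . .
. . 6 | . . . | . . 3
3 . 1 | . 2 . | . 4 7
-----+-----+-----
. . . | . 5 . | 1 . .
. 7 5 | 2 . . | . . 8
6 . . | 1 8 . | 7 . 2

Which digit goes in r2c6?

5

r1c7 = 3: row 1 has {1,2,4,8,9}; col 7 has {1,6,7,9}; box has {1,2,5,6,9} → only 3 remains.
r2c9 = 4: row 2 has {2}; col 9 has {1,2,3,5,7,8}; box has {1,2,3,5,6,9} → only 4 remains.
r4c2 = 8: row 4 has {2,4,5,9}; col 2 has {7}; box has {1,2,3,6} → only 8 remains.
r4c9 = 6: row 4 has {2,4,5,8,9}; col 9 has {1,2,3,4,5,7,8}; box has {3,4,7,9} → only 6 remains.
r7c9 = 9: row 7 has {1,5}; col 9 has {1,2,3,4,5,6,7,8}; box has {1,2,7,8} → only 9 remains.
r8c7 = 4: row 8 has {2,5,7,8}; col 7 has {1,3,6,7,9}; box has {1,2,7,8,9} → only 4 remains.
r1c3 = 7: row 1 has {1,2,3,4,8,9}; col 3 has {1,2,5,6}; box has {4} → only 7 remains.
r1c5 = 6: row 1 has {1,2,3,4,7,8,9}; col 5 has {2,4,5,8}; box has {2,4,8,9} → only 6 remains.
r2c7 = 8: row 2 has {2,4}; col 7 has {1,3,4,6,7,9}; box has {1,2,3,4,5,6,9} → only 8 remains.
r3c8 = 7: row 3 has {4,5,6,9}; col 8 has {2,4,9}; box has {1,2,3,4,5,6,8,9} → only 7 remains.
r4c1 = 7: row 4 has {2,4,5,6,8,9}; col 1 has {3,4,6}; box has {1,2,3,6,8} → only 7 remains.
r4c8 = 1: row 4 has {2,4,5,6,7,8,9}; col 8 has {2,4,7,9}; box has {3,4,6,7,9} → only 1 remains.
r6c7 = 5: row 6 has {1,2,3,4,7}; col 7 has {1,3,4,6,7,8,9}; box has {1,3,4,6,7,9} → only 5 remains.
r1c2 = 5: row 1 has {1,2,3,4,6,7,8,9}; col 2 has {7,8}; box has {4,7} → only 5 remains.
r4c6 = 3: row 4 has {1,2,4,5,6,7,8,9}; col 6 has {2,9}; box has {2,4,5} → only 3 remains.
r5c7 = 2: row 5 has {3,6}; col 7 has {1,3,4,5,6,7,8,9}; box has {1,3,4,5,6,7,9} → only 2 remains.
r5c8 = 8: row 5 has {2,3,6}; col 8 has {1,2,4,7,9}; box has {1,2,3,4,5,6,7,9} → only 8 remains.
r6c2 = 9: row 6 has {1,2,3,4,5,7}; col 2 has {5,7,8}; box has {1,2,3,6,7,8} → only 9 remains.
r6c4 = 6: row 6 has {1,2,3,4,5,7,9}; col 4 has {1,2,4,5,8}; box has {2,3,4,5} → only 6 remains.
r6c6 = 8: row 6 has {1,2,3,4,5,6,7,9}; col 6 has {2,3,9}; box has {2,3,4,5,6} → only 8 remains.
r8c6 = 6: row 8 has {2,4,5,7,8}; col 6 has {2,3,8,9}; box has {1,2,5,8} → only 6 remains.
r8c8 = 3: row 8 has {2,4,5,6,7,8}; col 8 has {1,2,4,7,8,9}; box has {1,2,4,7,8,9} → only 3 remains.
r9c6 = 4: row 9 has {1,2,6,7,8}; col 6 has {2,3,6,8,9}; box has {1,2,5,6,8} → only 4 remains.
r9c8 = 5: row 9 has {1,2,4,6,7,8}; col 8 has {1,2,3,4,7,8,9}; box has {1,2,3,4,7,8,9} → only 5 remains.
r5c1 = 5: row 5 has {2,3,6,8}; col 1 has {3,4,6,7}; box has {1,2,3,6,7,8,9} → only 5 remains.
r5c2 = 4: row 5 has {2,3,5,6,8}; col 2 has {5,7,8,9}; box has {1,2,3,5,6,7,8,9} → only 4 remains.
r7c6 = 7: row 7 has {1,5,9}; col 6 has {2,3,4,6,8,9}; box has {1,2,4,5,6,8} → only 7 remains.
r7c8 = 6: row 7 has {1,5,7,9}; col 8 has {1,2,3,4,5,7,8,9}; box has {1,2,3,4,5,7,8,9} → only 6 remains.
r8c5 = 9: row 8 has {2,3,4,5,6,7,8}; col 5 has {2,4,5,6,8}; box has {1,2,4,5,6,7,8} → only 9 remains.
r9c2 = 3: row 9 has {1,2,4,5,6,7,8}; col 2 has {4,5,7,8,9}; box has {5,6,7} → only 3 remains.
r9c3 = 9: row 9 has {1,2,3,4,5,6,7,8}; col 3 has {1,2,5,6,7}; box has {3,5,6,7} → only 9 remains.
r2c3 = 3: row 2 has {2,4,8}; col 3 has {1,2,5,6,7,9}; box has {4,5,7} → only 3 remains.
r2c4 = 7: row 2 has {2,3,4,8}; col 4 has {1,2,4,5,6,8}; box has {2,4,6,8,9} → only 7 remains.
r2c5 = 1: row 2 has {2,3,4,7,8}; col 5 has {2,4,5,6,8,9}; box has {2,4,6,7,8,9} → only 1 remains.
r2c6 = 5: row 2 has {1,2,3,4,7,8}; col 6 has {2,3,4,6,7,8,9}; box has {1,2,4,6,7,8,9} → only 5 remains.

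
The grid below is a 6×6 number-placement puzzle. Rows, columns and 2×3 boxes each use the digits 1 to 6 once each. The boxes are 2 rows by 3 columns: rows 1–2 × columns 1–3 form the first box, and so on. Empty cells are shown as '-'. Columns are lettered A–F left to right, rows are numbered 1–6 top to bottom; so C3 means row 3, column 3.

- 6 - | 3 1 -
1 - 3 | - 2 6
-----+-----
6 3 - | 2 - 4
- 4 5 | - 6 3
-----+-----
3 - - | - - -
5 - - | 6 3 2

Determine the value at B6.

F1 = 5 (sole candidate).
B2 = 5 (sole candidate).
D2 = 4 (sole candidate).
C3 = 1 (sole candidate).
E3 = 5 (sole candidate).
A4 = 2 (sole candidate).
D4 = 1 (sole candidate).
D5 = 5 (sole candidate).
E5 = 4 (sole candidate).
F5 = 1 (sole candidate).
B6 = 1: row 6 has {2,3,5,6}; col 2 has {3,4,5,6}; box has {3,5} → only 1 remains.

1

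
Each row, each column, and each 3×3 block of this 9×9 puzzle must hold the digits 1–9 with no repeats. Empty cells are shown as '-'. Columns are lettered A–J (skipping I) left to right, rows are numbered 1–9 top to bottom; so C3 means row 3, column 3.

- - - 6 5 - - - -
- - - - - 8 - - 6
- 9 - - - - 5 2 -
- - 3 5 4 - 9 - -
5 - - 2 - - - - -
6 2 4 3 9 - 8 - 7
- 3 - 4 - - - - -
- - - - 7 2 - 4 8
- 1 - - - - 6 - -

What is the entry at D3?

F6 = 1 (sole candidate).
H6 = 5 (sole candidate).
A8 = 9 (sole candidate).
D8 = 1 (sole candidate).
G8 = 3 (sole candidate).
D3 = 7: row 3 has {2,5,9}; col 4 has {1,2,3,4,5,6}; box has {5,6,8} → only 7 remains.

7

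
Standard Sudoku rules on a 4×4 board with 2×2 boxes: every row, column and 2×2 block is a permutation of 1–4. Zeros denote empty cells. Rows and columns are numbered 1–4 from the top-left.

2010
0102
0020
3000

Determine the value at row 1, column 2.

3

row 2, column 1 = 4: row 2 has {1,2}; col 1 has {2,3}; box has {1,2} → only 4 remains.
row 2, column 3 = 3: row 2 has {1,2,4}; col 3 has {1,2}; box has {1,2} → only 3 remains.
row 3, column 1 = 1: row 3 has {2}; col 1 has {2,3,4}; box has {3} → only 1 remains.
row 3, column 2 = 4: row 3 has {1,2}; col 2 has {1}; box has {1,3} → only 4 remains.
row 3, column 4 = 3: row 3 has {1,2,4}; col 4 has {2}; box has {2} → only 3 remains.
row 4, column 2 = 2: row 4 has {3}; col 2 has {1,4}; box has {1,3,4} → only 2 remains.
row 4, column 3 = 4: row 4 has {2,3}; col 3 has {1,2,3}; box has {2,3} → only 4 remains.
row 4, column 4 = 1: row 4 has {2,3,4}; col 4 has {2,3}; box has {2,3,4} → only 1 remains.
row 1, column 2 = 3: row 1 has {1,2}; col 2 has {1,2,4}; box has {1,2,4} → only 3 remains.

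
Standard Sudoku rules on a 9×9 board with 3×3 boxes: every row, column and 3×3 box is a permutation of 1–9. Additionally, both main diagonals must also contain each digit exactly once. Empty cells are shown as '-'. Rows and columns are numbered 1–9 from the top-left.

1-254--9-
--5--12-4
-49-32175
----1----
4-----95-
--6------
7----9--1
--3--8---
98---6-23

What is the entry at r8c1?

5

r1c6 = 7 (sole candidate).
r5c6 = 3 (sole candidate).
r7c3 = 4 (sole candidate).
r9c3 = 1 (sole candidate).
r4c6 = 5 (sole candidate).
r6c6 = 4 (sole candidate).
r8c8 = 6 (sole candidate).
r2c2 = 7 (sole candidate).
r7c8 = 8 (sole candidate).
r8c2 = 2 (sole candidate).
r2c8 = 3 (sole candidate).
r4c8 = 4 (sole candidate).
r5c2 = 1 (sole candidate).
r5c5 = 8 (sole candidate).
r6c4 = 7 (sole candidate).
r6c8 = 1 (sole candidate).
r7c7 = 5 (sole candidate).
r8c1 = 5: row 8 has {2,3,6,8}; col 1 has {1,4,7,9}; box has {1,2,3,4,7,8,9} → only 5 remains.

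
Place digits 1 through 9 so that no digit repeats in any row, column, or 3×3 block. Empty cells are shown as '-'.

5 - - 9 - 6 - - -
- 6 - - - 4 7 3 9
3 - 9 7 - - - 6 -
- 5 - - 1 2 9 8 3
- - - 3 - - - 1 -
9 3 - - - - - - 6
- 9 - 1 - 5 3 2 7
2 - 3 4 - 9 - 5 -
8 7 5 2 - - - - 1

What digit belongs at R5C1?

6

R1C8 = 4: row 1 has {5,6,9}; col 8 has {1,2,3,5,6,8}; box has {3,6,7,9} → only 4 remains.
R2C1 = 1: row 2 has {3,4,6,7,9}; col 1 has {2,3,5,8,9}; box has {3,5,6,9} → only 1 remains.
R4C4 = 6: row 4 has {1,2,3,5,8,9}; col 4 has {1,2,3,4,7,9}; box has {1,2,3} → only 6 remains.
R6C8 = 7: row 6 has {3,6,9}; col 8 has {1,2,3,4,5,6,8}; box has {1,3,6,8,9} → only 7 remains.
R8C2 = 1: row 8 has {2,3,4,5,9}; col 2 has {3,5,6,7,9}; box has {2,3,5,7,8,9} → only 1 remains.
R8C9 = 8: row 8 has {1,2,3,4,5,9}; col 9 has {1,3,6,7,9}; box has {1,2,3,5,7} → only 8 remains.
R9C6 = 3: row 9 has {1,2,5,7,8}; col 6 has {2,4,5,6,9}; box has {1,2,4,5,9} → only 3 remains.
R9C8 = 9: row 9 has {1,2,3,5,7,8}; col 8 has {1,2,3,4,5,6,7,8}; box has {1,2,3,5,7,8} → only 9 remains.
R1C9 = 2: row 1 has {4,5,6,9}; col 9 has {1,3,6,7,8,9}; box has {3,4,6,7,9} → only 2 remains.
R3C9 = 5: row 3 has {3,6,7,9}; col 9 has {1,2,3,6,7,8,9}; box has {2,3,4,6,7,9} → only 5 remains.
R5C9 = 4: row 5 has {1,3}; col 9 has {1,2,3,5,6,7,8,9}; box has {1,3,6,7,8,9} → only 4 remains.
R6C6 = 8: row 6 has {3,6,7,9}; col 6 has {2,3,4,5,6,9}; box has {1,2,3,6} → only 8 remains.
R8C7 = 6: row 8 has {1,2,3,4,5,8,9}; col 7 has {3,7,9}; box has {1,2,3,5,7,8,9} → only 6 remains.
R9C5 = 6: row 9 has {1,2,3,5,7,8,9}; col 5 has {1}; box has {1,2,3,4,5,9} → only 6 remains.
R9C7 = 4: row 9 has {1,2,3,5,6,7,8,9}; col 7 has {3,6,7,9}; box has {1,2,3,5,6,7,8,9} → only 4 remains.
R1C2 = 8: row 1 has {2,4,5,6,9}; col 2 has {1,3,5,6,7,9}; box has {1,3,5,6,9} → only 8 remains.
R1C3 = 7: row 1 has {2,4,5,6,8,9}; col 3 has {3,5,9}; box has {1,3,5,6,8,9} → only 7 remains.
R1C5 = 3: row 1 has {2,4,5,6,7,8,9}; col 5 has {1,6}; box has {4,6,7,9} → only 3 remains.
R1C7 = 1: row 1 has {2,3,4,5,6,7,8,9}; col 7 has {3,4,6,7,9}; box has {2,3,4,5,6,7,9} → only 1 remains.
R2C3 = 2: row 2 has {1,3,4,6,7,9}; col 3 has {3,5,7,9}; box has {1,3,5,6,7,8,9} → only 2 remains.
R3C2 = 4: row 3 has {3,5,6,7,9}; col 2 has {1,3,5,6,7,8,9}; box has {1,2,3,5,6,7,8,9} → only 4 remains.
R3C6 = 1: row 3 has {3,4,5,6,7,9}; col 6 has {2,3,4,5,6,8,9}; box has {3,4,6,7,9} → only 1 remains.
R3C7 = 8: row 3 has {1,3,4,5,6,7,9}; col 7 has {1,3,4,6,7,9}; box has {1,2,3,4,5,6,7,9} → only 8 remains.
R4C3 = 4: row 4 has {1,2,3,5,6,8,9}; col 3 has {2,3,5,7,9}; box has {3,5,9} → only 4 remains.
R5C2 = 2: row 5 has {1,3,4}; col 2 has {1,3,4,5,6,7,8,9}; box has {3,4,5,9} → only 2 remains.
R5C6 = 7: row 5 has {1,2,3,4}; col 6 has {1,2,3,4,5,6,8,9}; box has {1,2,3,6,8} → only 7 remains.
R5C7 = 5: row 5 has {1,2,3,4,7}; col 7 has {1,3,4,6,7,8,9}; box has {1,3,4,6,7,8,9} → only 5 remains.
R6C3 = 1: row 6 has {3,6,7,8,9}; col 3 has {2,3,4,5,7,9}; box has {2,3,4,5,9} → only 1 remains.
R6C4 = 5: row 6 has {1,3,6,7,8,9}; col 4 has {1,2,3,4,6,7,9}; box has {1,2,3,6,7,8} → only 5 remains.
R6C5 = 4: row 6 has {1,3,5,6,7,8,9}; col 5 has {1,3,6}; box has {1,2,3,5,6,7,8} → only 4 remains.
R6C7 = 2: row 6 has {1,3,4,5,6,7,8,9}; col 7 has {1,3,4,5,6,7,8,9}; box has {1,3,4,5,6,7,8,9} → only 2 remains.
R7C3 = 6: row 7 has {1,2,3,5,7,9}; col 3 has {1,2,3,4,5,7,9}; box has {1,2,3,5,7,8,9} → only 6 remains.
R7C5 = 8: row 7 has {1,2,3,5,6,7,9}; col 5 has {1,3,4,6}; box has {1,2,3,4,5,6,9} → only 8 remains.
R8C5 = 7: row 8 has {1,2,3,4,5,6,8,9}; col 5 has {1,3,4,6,8}; box has {1,2,3,4,5,6,8,9} → only 7 remains.
R2C4 = 8: row 2 has {1,2,3,4,6,7,9}; col 4 has {1,2,3,4,5,6,7,9}; box has {1,3,4,6,7,9} → only 8 remains.
R2C5 = 5: row 2 has {1,2,3,4,6,7,8,9}; col 5 has {1,3,4,6,7,8}; box has {1,3,4,6,7,8,9} → only 5 remains.
R3C5 = 2: row 3 has {1,3,4,5,6,7,8,9}; col 5 has {1,3,4,5,6,7,8}; box has {1,3,4,5,6,7,8,9} → only 2 remains.
R4C1 = 7: row 4 has {1,2,3,4,5,6,8,9}; col 1 has {1,2,3,5,8,9}; box has {1,2,3,4,5,9} → only 7 remains.
R5C1 = 6: row 5 has {1,2,3,4,5,7}; col 1 has {1,2,3,5,7,8,9}; box has {1,2,3,4,5,7,9} → only 6 remains.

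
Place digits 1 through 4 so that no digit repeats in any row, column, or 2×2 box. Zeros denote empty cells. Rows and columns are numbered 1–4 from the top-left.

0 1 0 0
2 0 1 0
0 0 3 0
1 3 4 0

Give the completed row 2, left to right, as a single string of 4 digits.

row 1, column 3 = 2: row 1 has {1}; col 3 has {1,3,4}; box has {1} → only 2 remains.
row 2, column 2 = 4: row 2 has {1,2}; col 2 has {1,3}; box has {1,2} → only 4 remains.
row 2, column 4 = 3: row 2 has {1,2,4}; col 4 has {}; box has {1,2} → only 3 remains.

2413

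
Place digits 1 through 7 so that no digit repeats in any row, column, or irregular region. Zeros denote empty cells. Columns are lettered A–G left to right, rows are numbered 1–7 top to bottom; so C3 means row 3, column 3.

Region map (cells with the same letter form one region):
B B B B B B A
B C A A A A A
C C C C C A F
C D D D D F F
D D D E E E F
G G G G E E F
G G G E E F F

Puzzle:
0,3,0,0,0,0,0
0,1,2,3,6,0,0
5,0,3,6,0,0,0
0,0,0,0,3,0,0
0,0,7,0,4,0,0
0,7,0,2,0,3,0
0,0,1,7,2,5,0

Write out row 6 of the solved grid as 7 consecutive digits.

E3 = 7 (sole candidate).
G2 = 5 (hidden single in row 2).
G5 = 3 (hidden single in row 5).
A7 = 3 (hidden single in row 7).
F5 = 6 (hidden single in region E).
C6 = 5: in region G, 5 can only go here (every other open cell in that region sees a 5).
E6 = 1: row 6 has {2,3,5,7}; col 5 has {2,3,4,6,7}; region has {2,3,4,6,7} → only 1 remains.
E1 = 5 (sole candidate).
D5 = 5 (sole candidate).
B5 = 2 (sole candidate).
B3 = 4 (sole candidate).
F3 = 1 (sole candidate).
G3 = 2 (sole candidate).
A4 = 2 (sole candidate).
A5 = 1 (sole candidate).
B7 = 6 (sole candidate).
G7 = 4 (sole candidate).
G1 = 7 (sole candidate).
F2 = 4 (sole candidate).
B4 = 5 (sole candidate).
D4 = 4 (sole candidate).
F4 = 7 (sole candidate).
A6 = 4: row 6 has {1,2,3,5,7}; col 1 has {1,2,3,5}; region has {1,2,3,5,6,7} → only 4 remains.
G6 = 6: row 6 has {1,2,3,4,5,7}; col 7 has {2,3,4,5,7}; region has {2,3,4,5,7} → only 6 remains.

4752136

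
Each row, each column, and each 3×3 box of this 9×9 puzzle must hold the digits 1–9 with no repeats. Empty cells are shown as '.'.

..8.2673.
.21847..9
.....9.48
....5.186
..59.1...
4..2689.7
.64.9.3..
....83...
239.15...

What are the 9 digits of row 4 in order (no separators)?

row 3, column 5 = 3 (sole candidate).
row 4, column 6 = 4: row 4 has {1,5,6,8}; col 6 has {1,3,5,6,7,8,9}; box has {1,2,5,6,8,9} → only 4 remains.
row 5, column 5 = 7 (sole candidate).
row 5, column 8 = 2 (sole candidate).
row 6, column 2 = 1 (sole candidate).
row 6, column 3 = 3 (sole candidate).
row 6, column 8 = 5 (sole candidate).
row 7, column 4 = 7 (sole candidate).
row 7, column 6 = 2 (sole candidate).
row 7, column 8 = 1 (sole candidate).
row 7, column 9 = 5 (sole candidate).
row 8, column 3 = 7 (sole candidate).
row 9, column 9 = 4 (sole candidate).
row 1, column 9 = 1 (sole candidate).
row 2, column 8 = 6 (sole candidate).
row 3, column 3 = 6 (sole candidate).
row 4, column 3 = 2: row 4 has {1,4,5,6,8}; col 3 has {1,3,4,5,6,7,8,9}; box has {1,3,4,5} → only 2 remains.
row 4, column 4 = 3: row 4 has {1,2,4,5,6,8}; col 4 has {2,7,8,9}; box has {1,2,4,5,6,7,8,9} → only 3 remains.
row 5, column 2 = 8 (sole candidate).
row 5, column 7 = 4 (sole candidate).
row 5, column 9 = 3 (sole candidate).
row 7, column 1 = 8 (sole candidate).
row 8, column 2 = 5 (sole candidate).
row 8, column 8 = 9 (sole candidate).
row 8, column 9 = 2 (sole candidate).
row 9, column 4 = 6 (sole candidate).
row 9, column 7 = 8 (sole candidate).
row 9, column 8 = 7 (sole candidate).
row 1, column 4 = 5 (sole candidate).
row 2, column 7 = 5 (sole candidate).
row 3, column 2 = 7 (sole candidate).
row 3, column 4 = 1 (sole candidate).
row 3, column 7 = 2 (sole candidate).
row 4, column 2 = 9: row 4 has {1,2,3,4,5,6,8}; col 2 has {1,2,3,5,6,7,8}; box has {1,2,3,4,5,8} → only 9 remains.
row 5, column 1 = 6 (sole candidate).
row 8, column 1 = 1 (sole candidate).
row 8, column 4 = 4 (sole candidate).
row 8, column 7 = 6 (sole candidate).
row 1, column 1 = 9 (sole candidate).
row 1, column 2 = 4 (sole candidate).
row 2, column 1 = 3 (sole candidate).
row 3, column 1 = 5 (sole candidate).
row 4, column 1 = 7: row 4 has {1,2,3,4,5,6,8,9}; col 1 has {1,2,3,4,5,6,8,9}; box has {1,2,3,4,5,6,8,9} → only 7 remains.

792354186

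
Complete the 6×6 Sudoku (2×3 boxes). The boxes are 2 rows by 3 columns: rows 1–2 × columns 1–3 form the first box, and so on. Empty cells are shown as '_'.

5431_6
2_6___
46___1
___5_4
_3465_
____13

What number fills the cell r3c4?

2

r1c5 = 2 (sole candidate).
r2c2 = 1 (sole candidate).
r2c6 = 5 (sole candidate).
r3c5 = 3 (sole candidate).
r4c2 = 2 (sole candidate).
r4c3 = 1 (sole candidate).
r4c5 = 6 (sole candidate).
r5c1 = 1 (sole candidate).
r5c6 = 2 (sole candidate).
r6c1 = 6 (sole candidate).
r6c2 = 5 (sole candidate).
r6c3 = 2 (sole candidate).
r6c4 = 4 (sole candidate).
r2c4 = 3 (sole candidate).
r2c5 = 4 (sole candidate).
r3c3 = 5 (sole candidate).
r3c4 = 2: row 3 has {1,3,4,5,6}; col 4 has {1,3,4,5,6}; box has {1,3,4,5,6} → only 2 remains.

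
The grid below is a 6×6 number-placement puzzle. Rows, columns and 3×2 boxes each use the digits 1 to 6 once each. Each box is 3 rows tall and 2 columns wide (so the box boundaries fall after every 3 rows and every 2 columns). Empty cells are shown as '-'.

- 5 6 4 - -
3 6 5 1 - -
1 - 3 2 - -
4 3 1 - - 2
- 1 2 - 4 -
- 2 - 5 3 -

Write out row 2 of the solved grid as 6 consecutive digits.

365124

R1C1 = 2 (sole candidate).
R1C5 = 1 (sole candidate).
R1C6 = 3 (sole candidate).
R2C5 = 2: row 2 has {1,3,5,6}; col 5 has {1,3,4}; box has {1,3} → only 2 remains.
R2C6 = 4: row 2 has {1,2,3,5,6}; col 6 has {2,3}; box has {1,2,3} → only 4 remains.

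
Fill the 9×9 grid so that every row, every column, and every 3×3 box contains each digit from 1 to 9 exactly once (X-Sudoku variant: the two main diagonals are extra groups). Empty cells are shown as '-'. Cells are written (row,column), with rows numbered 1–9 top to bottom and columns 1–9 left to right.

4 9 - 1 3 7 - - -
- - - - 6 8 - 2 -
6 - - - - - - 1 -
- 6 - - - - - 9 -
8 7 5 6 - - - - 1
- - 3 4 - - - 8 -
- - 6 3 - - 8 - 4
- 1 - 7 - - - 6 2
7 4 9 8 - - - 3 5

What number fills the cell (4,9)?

(1,8) = 5: row 1 has {1,3,4,7,9}; col 8 has {1,2,3,6,8,9}; box has {1,2} → only 5 remains.
(1,9) = 8: row 1 has {1,3,4,5,7,9}; col 9 has {1,2,4,5}; box has {1,2,5}; anti-diagonal has {1,2,4,6,7} → only 8 remains.
(2,2) = 3: row 2 has {2,6,8}; col 2 has {1,4,6,7,9}; box has {4,6,9}; main diagonal has {4,5,6,8} → only 3 remains.
(4,4) = 2: row 4 has {6,9}; col 4 has {1,3,4,6,7,8}; box has {4,6}; main diagonal has {3,4,5,6,8} → only 2 remains.
(5,5) = 9: row 5 has {1,5,6,7,8}; col 5 has {3,6}; box has {2,4,6}; main diagonal has {2,3,4,5,6,8}; anti-diagonal has {1,2,4,6,7,8} → only 9 remains.
(5,6) = 3: row 5 has {1,5,6,7,8,9}; col 6 has {7,8}; box has {2,4,6,9} → only 3 remains.
(5,8) = 4: row 5 has {1,3,5,6,7,8,9}; col 8 has {1,2,3,5,6,8,9}; box has {1,8,9} → only 4 remains.
(6,2) = 2: row 6 has {3,4,8}; col 2 has {1,3,4,6,7,9}; box has {3,5,6,7,8} → only 2 remains.
(6,6) = 1: row 6 has {2,3,4,8}; col 6 has {3,7,8}; box has {2,3,4,6,9}; main diagonal has {2,3,4,5,6,8,9} → only 1 remains.
(7,2) = 5: row 7 has {3,4,6,8}; col 2 has {1,2,3,4,6,7,9}; box has {1,4,6,7,9} → only 5 remains.
(7,8) = 7: row 7 has {3,4,5,6,8}; col 8 has {1,2,3,4,5,6,8,9}; box has {2,3,4,5,6,8} → only 7 remains.
(8,1) = 3: row 8 has {1,2,6,7}; col 1 has {4,6,7,8}; box has {1,4,5,6,7,9} → only 3 remains.
(8,3) = 8: row 8 has {1,2,3,6,7}; col 3 has {3,5,6,9}; box has {1,3,4,5,6,7,9} → only 8 remains.
(8,7) = 9: row 8 has {1,2,3,6,7,8}; col 7 has {8}; box has {2,3,4,5,6,7,8} → only 9 remains.
(9,7) = 1: row 9 has {3,4,5,7,8,9}; col 7 has {8,9}; box has {2,3,4,5,6,7,8,9} → only 1 remains.
(1,3) = 2: row 1 has {1,3,4,5,7,8,9}; col 3 has {3,5,6,8,9}; box has {3,4,6,9} → only 2 remains.
(1,7) = 6: row 1 has {1,2,3,4,5,7,8,9}; col 7 has {1,8,9}; box has {1,2,5,8} → only 6 remains.
(3,2) = 8: row 3 has {1,6}; col 2 has {1,2,3,4,5,6,7,9}; box has {2,3,4,6,9} → only 8 remains.
(3,3) = 7: row 3 has {1,6,8}; col 3 has {2,3,5,6,8,9}; box has {2,3,4,6,8,9}; main diagonal has {1,2,3,4,5,6,8,9} → only 7 remains.
(3,7) = 3: row 3 has {1,6,7,8}; col 7 has {1,6,8,9}; box has {1,2,5,6,8}; anti-diagonal has {1,2,4,6,7,8,9} → only 3 remains.
(3,9) = 9: row 3 has {1,3,6,7,8}; col 9 has {1,2,4,5,8}; box has {1,2,3,5,6,8} → only 9 remains.
(4,1) = 1: row 4 has {2,6,9}; col 1 has {3,4,6,7,8}; box has {2,3,5,6,7,8} → only 1 remains.
(4,3) = 4: row 4 has {1,2,6,9}; col 3 has {2,3,5,6,7,8,9}; box has {1,2,3,5,6,7,8} → only 4 remains.
(4,6) = 5: row 4 has {1,2,4,6,9}; col 6 has {1,3,7,8}; box has {1,2,3,4,6,9}; anti-diagonal has {1,2,3,4,6,7,8,9} → only 5 remains.
(4,7) = 7: row 4 has {1,2,4,5,6,9}; col 7 has {1,3,6,8,9}; box has {1,4,8,9} → only 7 remains.
(4,9) = 3: row 4 has {1,2,4,5,6,7,9}; col 9 has {1,2,4,5,8,9}; box has {1,4,7,8,9} → only 3 remains.

3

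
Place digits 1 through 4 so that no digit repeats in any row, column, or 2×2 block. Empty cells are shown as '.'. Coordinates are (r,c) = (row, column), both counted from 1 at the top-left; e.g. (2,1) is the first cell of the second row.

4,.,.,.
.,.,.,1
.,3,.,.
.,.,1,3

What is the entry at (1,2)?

1

(1,4) = 2: row 1 has {4}; col 4 has {1,3}; box has {1} → only 2 remains.
(2,2) = 2: row 2 has {1}; col 2 has {3}; box has {4} → only 2 remains.
(3,4) = 4: row 3 has {3}; col 4 has {1,2,3}; box has {1,3} → only 4 remains.
(4,1) = 2: row 4 has {1,3}; col 1 has {4}; box has {3} → only 2 remains.
(4,2) = 4: row 4 has {1,2,3}; col 2 has {2,3}; box has {2,3} → only 4 remains.
(1,2) = 1: row 1 has {2,4}; col 2 has {2,3,4}; box has {2,4} → only 1 remains.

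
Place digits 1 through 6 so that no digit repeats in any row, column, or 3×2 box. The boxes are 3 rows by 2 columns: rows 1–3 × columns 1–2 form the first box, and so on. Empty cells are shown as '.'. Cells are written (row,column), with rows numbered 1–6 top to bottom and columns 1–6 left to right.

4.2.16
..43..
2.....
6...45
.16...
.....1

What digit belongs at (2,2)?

(1,4) = 5: row 1 has {1,2,4,6}; col 4 has {3}; box has {2,3,4} → only 5 remains.
(2,6) = 2: row 2 has {3,4}; col 6 has {1,5,6}; box has {1,6} → only 2 remains.
(3,3) = 1: row 3 has {2}; col 3 has {2,4,6}; box has {2,3,4,5} → only 1 remains.
(3,4) = 6: row 3 has {1,2}; col 4 has {3,5}; box has {1,2,3,4,5} → only 6 remains.
(4,3) = 3: row 4 has {4,5,6}; col 3 has {1,2,4,6}; box has {6} → only 3 remains.
(5,6) = 3: row 5 has {1,6}; col 6 has {1,2,5,6}; box has {1,4,5} → only 3 remains.
(6,3) = 5: row 6 has {1}; col 3 has {1,2,3,4,6}; box has {3,6} → only 5 remains.
(1,2) = 3: row 1 has {1,2,4,5,6}; col 2 has {1}; box has {2,4} → only 3 remains.
(2,5) = 5: row 2 has {2,3,4}; col 5 has {1,4}; box has {1,2,6} → only 5 remains.
(3,2) = 5: row 3 has {1,2,6}; col 2 has {1,3}; box has {2,3,4} → only 5 remains.
(3,5) = 3: row 3 has {1,2,5,6}; col 5 has {1,4,5}; box has {1,2,5,6} → only 3 remains.
(3,6) = 4: row 3 has {1,2,3,5,6}; col 6 has {1,2,3,5,6}; box has {1,2,3,5,6} → only 4 remains.
(4,2) = 2: row 4 has {3,4,5,6}; col 2 has {1,3,5}; box has {1,6} → only 2 remains.
(4,4) = 1: row 4 has {2,3,4,5,6}; col 4 has {3,5,6}; box has {3,5,6} → only 1 remains.
(5,1) = 5: row 5 has {1,3,6}; col 1 has {2,4,6}; box has {1,2,6} → only 5 remains.
(5,5) = 2: row 5 has {1,3,5,6}; col 5 has {1,3,4,5}; box has {1,3,4,5} → only 2 remains.
(6,1) = 3: row 6 has {1,5}; col 1 has {2,4,5,6}; box has {1,2,5,6} → only 3 remains.
(6,2) = 4: row 6 has {1,3,5}; col 2 has {1,2,3,5}; box has {1,2,3,5,6} → only 4 remains.
(6,4) = 2: row 6 has {1,3,4,5}; col 4 has {1,3,5,6}; box has {1,3,5,6} → only 2 remains.
(6,5) = 6: row 6 has {1,2,3,4,5}; col 5 has {1,2,3,4,5}; box has {1,2,3,4,5} → only 6 remains.
(2,1) = 1: row 2 has {2,3,4,5}; col 1 has {2,3,4,5,6}; box has {2,3,4,5} → only 1 remains.
(2,2) = 6: row 2 has {1,2,3,4,5}; col 2 has {1,2,3,4,5}; box has {1,2,3,4,5} → only 6 remains.

6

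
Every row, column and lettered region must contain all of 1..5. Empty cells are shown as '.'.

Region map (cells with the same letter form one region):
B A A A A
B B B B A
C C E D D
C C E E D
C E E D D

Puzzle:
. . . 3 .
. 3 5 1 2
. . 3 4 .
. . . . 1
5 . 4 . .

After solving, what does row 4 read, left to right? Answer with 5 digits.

34251

r1c3 = 1: row 1 has {3}; col 3 has {3,4,5}; region has {2,3} → only 1 remains.
r2c1 = 4: row 2 has {1,2,3,5}; col 1 has {5}; region has {1,3,5} → only 4 remains.
r3c5 = 5: row 3 has {3,4}; col 5 has {1,2}; region has {1,4} → only 5 remains.
r4c3 = 2: row 4 has {1}; col 3 has {1,3,4,5}; region has {3,4} → only 2 remains.
r4c4 = 5: row 4 has {1,2}; col 4 has {1,3,4}; region has {2,3,4} → only 5 remains.
r5c2 = 1: row 5 has {4,5}; col 2 has {3}; region has {2,3,4,5} → only 1 remains.
r5c4 = 2: row 5 has {1,4,5}; col 4 has {1,3,4,5}; region has {1,4,5} → only 2 remains.
r5c5 = 3: row 5 has {1,2,4,5}; col 5 has {1,2,5}; region has {1,2,4,5} → only 3 remains.
r1c1 = 2: row 1 has {1,3}; col 1 has {4,5}; region has {1,3,4,5} → only 2 remains.
r1c5 = 4: row 1 has {1,2,3}; col 5 has {1,2,3,5}; region has {1,2,3} → only 4 remains.
r3c1 = 1: row 3 has {3,4,5}; col 1 has {2,4,5}; region has {5} → only 1 remains.
r3c2 = 2: row 3 has {1,3,4,5}; col 2 has {1,3}; region has {1,5} → only 2 remains.
r4c1 = 3: row 4 has {1,2,5}; col 1 has {1,2,4,5}; region has {1,2,5} → only 3 remains.
r4c2 = 4: row 4 has {1,2,3,5}; col 2 has {1,2,3}; region has {1,2,3,5} → only 4 remains.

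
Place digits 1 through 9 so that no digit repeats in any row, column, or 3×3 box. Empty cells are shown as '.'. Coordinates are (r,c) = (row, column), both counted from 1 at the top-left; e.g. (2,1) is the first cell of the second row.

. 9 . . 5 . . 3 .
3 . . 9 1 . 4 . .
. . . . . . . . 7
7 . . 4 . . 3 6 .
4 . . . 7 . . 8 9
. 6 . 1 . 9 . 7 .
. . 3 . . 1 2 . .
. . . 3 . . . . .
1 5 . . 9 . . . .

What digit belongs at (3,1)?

(6,7) = 5: row 6 has {1,6,7,9}; col 7 has {2,3,4}; box has {3,6,7,8,9} → only 5 remains.
(9,8) = 4: row 9 has {1,5,9}; col 8 has {3,6,7,8}; box has {2} → only 4 remains.
(5,7) = 1: row 5 has {4,7,8,9}; col 7 has {2,3,4,5}; box has {3,5,6,7,8,9} → only 1 remains.
(4,9) = 2: row 4 has {3,4,6,7}; col 9 has {7,9}; box has {1,3,5,6,7,8,9} → only 2 remains.
(6,9) = 4: row 6 has {1,5,6,7,9}; col 9 has {2,7,9}; box has {1,2,3,5,6,7,8,9} → only 4 remains.
(4,5) = 8: row 4 has {2,3,4,6,7}; col 5 has {1,5,7,9}; box has {1,4,7,9} → only 8 remains.
(4,6) = 5: row 4 has {2,3,4,6,7,8}; col 6 has {1,9}; box has {1,4,7,8,9} → only 5 remains.
(4,2) = 1: row 4 has {2,3,4,5,6,7,8}; col 2 has {5,6,9}; box has {4,6,7} → only 1 remains.
(4,3) = 9: row 4 has {1,2,3,4,5,6,7,8}; col 3 has {3}; box has {1,4,6,7} → only 9 remains.
(5,3) = 5: in row 5, 5 can only go here (every other open cell in that row sees a 5).
(6,5) = 3: in row 6, 3 can only go here (every other open cell in that row sees a 3).
(3,6) = 3: in row 3, 3 can only go here (every other open cell in that row sees a 3).
(5,2) = 3: in row 5, 3 can only go here (every other open cell in that row sees a 3).
(9,9) = 3: in row 9, 3 can only go here (every other open cell in that row sees a 3).
(3,1) = 5: in column 1, 5 can only go here (every other open cell in that column sees a 5).

5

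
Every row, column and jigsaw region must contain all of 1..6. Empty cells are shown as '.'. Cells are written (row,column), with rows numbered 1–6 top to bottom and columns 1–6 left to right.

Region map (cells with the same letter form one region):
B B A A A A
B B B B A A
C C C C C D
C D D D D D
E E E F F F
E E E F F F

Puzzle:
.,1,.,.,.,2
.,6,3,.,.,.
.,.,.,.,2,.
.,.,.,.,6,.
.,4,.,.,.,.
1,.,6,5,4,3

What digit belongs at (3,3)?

(5,5) = 1: row 5 has {4}; col 5 has {2,4,6}; region has {3,4,5} → only 1 remains.
(5,6) = 6: row 5 has {1,4}; col 6 has {2,3}; region has {1,3,4,5} → only 6 remains.
(6,2) = 2: row 6 has {1,3,4,5,6}; col 2 has {1,4,6}; region has {1,4,6} → only 2 remains.
(2,5) = 5: row 2 has {3,6}; col 5 has {1,2,4,6}; region has {2} → only 5 remains.
(5,3) = 5: row 5 has {1,4,6}; col 3 has {3,6}; region has {1,2,4,6} → only 5 remains.
(5,4) = 2: row 5 has {1,4,5,6}; col 4 has {5}; region has {1,3,4,5,6} → only 2 remains.
(1,3) = 4: row 1 has {1,2}; col 3 has {3,5,6}; region has {2,5} → only 4 remains.
(1,5) = 3: row 1 has {1,2,4}; col 5 has {1,2,4,5,6}; region has {2,4,5} → only 3 remains.
(2,4) = 4: row 2 has {3,5,6}; col 4 has {2,5}; region has {1,3,6} → only 4 remains.
(2,6) = 1: row 2 has {3,4,5,6}; col 6 has {2,3,6}; region has {2,3,4,5} → only 1 remains.
(3,3) = 1: row 3 has {2}; col 3 has {3,4,5,6}; region has {2} → only 1 remains.

1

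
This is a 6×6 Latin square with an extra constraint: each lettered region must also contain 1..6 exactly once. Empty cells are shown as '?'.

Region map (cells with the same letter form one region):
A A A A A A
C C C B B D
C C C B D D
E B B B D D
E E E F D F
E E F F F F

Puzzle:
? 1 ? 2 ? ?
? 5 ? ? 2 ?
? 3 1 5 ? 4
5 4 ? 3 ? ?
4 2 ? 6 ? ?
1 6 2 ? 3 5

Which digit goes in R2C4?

R2C1 = 6: row 2 has {2,5}; col 1 has {1,4,5}; region has {1,3,5} → only 6 remains.
R2C3 = 4: row 2 has {2,5,6}; col 3 has {1,2}; region has {1,3,5,6} → only 4 remains.
R2C4 = 1: row 2 has {2,4,5,6}; col 4 has {2,3,5,6}; region has {2,3,4,5} → only 1 remains.

1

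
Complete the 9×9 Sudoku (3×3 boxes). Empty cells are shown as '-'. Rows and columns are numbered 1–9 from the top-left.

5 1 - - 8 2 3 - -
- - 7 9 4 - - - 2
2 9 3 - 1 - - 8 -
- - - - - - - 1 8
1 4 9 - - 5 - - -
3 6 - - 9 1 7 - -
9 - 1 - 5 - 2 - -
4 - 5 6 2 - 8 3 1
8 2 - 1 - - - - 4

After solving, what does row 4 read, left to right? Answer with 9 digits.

r1c4 = 7 (sole candidate).
r2c1 = 6 (sole candidate).
r2c2 = 8 (sole candidate).
r2c6 = 3 (sole candidate).
r2c8 = 5 (sole candidate).
r3c4 = 5 (sole candidate).
r3c6 = 6 (sole candidate).
r3c7 = 4 (sole candidate).
r3c9 = 7 (sole candidate).
r4c1 = 7: row 4 has {1,8}; col 1 has {1,2,3,4,5,6,8,9}; box has {1,3,4,6,9} → only 7 remains.
r4c2 = 5: row 4 has {1,7,8}; col 2 has {1,2,4,6,8,9}; box has {1,3,4,6,7,9} → only 5 remains.
r4c3 = 2: row 4 has {1,5,7,8}; col 3 has {1,3,5,7,9}; box has {1,3,4,5,6,7,9} → only 2 remains.
r4c6 = 4: row 4 has {1,2,5,7,8}; col 6 has {1,2,3,5,6}; box has {1,5,9} → only 4 remains.
r5c7 = 6 (sole candidate).
r5c8 = 2 (sole candidate).
r5c9 = 3 (sole candidate).
r6c3 = 8 (sole candidate).
r6c4 = 2 (sole candidate).
r6c8 = 4 (sole candidate).
r6c9 = 5 (sole candidate).
r7c9 = 6 (sole candidate).
r8c2 = 7 (sole candidate).
r8c6 = 9 (sole candidate).
r9c3 = 6 (sole candidate).
r9c6 = 7 (sole candidate).
r9c8 = 9 (sole candidate).
r1c3 = 4 (sole candidate).
r1c8 = 6 (sole candidate).
r1c9 = 9 (sole candidate).
r2c7 = 1 (sole candidate).
r4c4 = 3: row 4 has {1,2,4,5,7,8}; col 4 has {1,2,5,6,7,9}; box has {1,2,4,5,9} → only 3 remains.
r4c5 = 6: row 4 has {1,2,3,4,5,7,8}; col 5 has {1,2,4,5,8,9}; box has {1,2,3,4,5,9} → only 6 remains.
r4c7 = 9: row 4 has {1,2,3,4,5,6,7,8}; col 7 has {1,2,3,4,6,7,8}; box has {1,2,3,4,5,6,7,8} → only 9 remains.

752364918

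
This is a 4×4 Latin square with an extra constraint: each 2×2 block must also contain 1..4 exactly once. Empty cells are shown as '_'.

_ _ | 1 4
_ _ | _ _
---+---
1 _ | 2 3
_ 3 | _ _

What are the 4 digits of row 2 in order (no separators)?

4132

r1c2 = 2: row 1 has {1,4}; col 2 has {3}; box has {} → only 2 remains.
r2c3 = 3: row 2 has {}; col 3 has {1,2}; box has {1,4} → only 3 remains.
r2c4 = 2: row 2 has {3}; col 4 has {3,4}; box has {1,3,4} → only 2 remains.
r3c2 = 4: row 3 has {1,2,3}; col 2 has {2,3}; box has {1,3} → only 4 remains.
r4c1 = 2: row 4 has {3}; col 1 has {1}; box has {1,3,4} → only 2 remains.
r4c3 = 4: row 4 has {2,3}; col 3 has {1,2,3}; box has {2,3} → only 4 remains.
r4c4 = 1: row 4 has {2,3,4}; col 4 has {2,3,4}; box has {2,3,4} → only 1 remains.
r1c1 = 3: row 1 has {1,2,4}; col 1 has {1,2}; box has {2} → only 3 remains.
r2c1 = 4: row 2 has {2,3}; col 1 has {1,2,3}; box has {2,3} → only 4 remains.
r2c2 = 1: row 2 has {2,3,4}; col 2 has {2,3,4}; box has {2,3,4} → only 1 remains.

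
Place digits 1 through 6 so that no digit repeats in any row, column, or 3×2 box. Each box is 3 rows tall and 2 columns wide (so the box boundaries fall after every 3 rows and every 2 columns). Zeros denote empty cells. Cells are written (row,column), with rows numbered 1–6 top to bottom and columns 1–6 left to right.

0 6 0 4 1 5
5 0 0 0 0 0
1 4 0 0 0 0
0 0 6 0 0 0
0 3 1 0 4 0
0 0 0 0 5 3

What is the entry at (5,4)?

(2,2) = 2: row 2 has {5}; col 2 has {3,4,6}; box has {1,4,5,6} → only 2 remains.
(2,3) = 3: row 2 has {2,5}; col 3 has {1,6}; box has {4} → only 3 remains.
(2,5) = 6: row 2 has {2,3,5}; col 5 has {1,4,5}; box has {1,5} → only 6 remains.
(2,6) = 4: row 2 has {2,3,5,6}; col 6 has {3,5}; box has {1,5,6} → only 4 remains.
(3,6) = 2: row 3 has {1,4}; col 6 has {3,4,5}; box has {1,4,5,6} → only 2 remains.
(4,5) = 2: row 4 has {6}; col 5 has {1,4,5,6}; box has {3,4,5} → only 2 remains.
(4,6) = 1: row 4 has {2,6}; col 6 has {2,3,4,5}; box has {2,3,4,5} → only 1 remains.
(5,6) = 6: row 5 has {1,3,4}; col 6 has {1,2,3,4,5}; box has {1,2,3,4,5} → only 6 remains.
(6,2) = 1: row 6 has {3,5}; col 2 has {2,3,4,6}; box has {3} → only 1 remains.
(6,4) = 2: row 6 has {1,3,5}; col 4 has {4}; box has {1,6} → only 2 remains.
(1,1) = 3: row 1 has {1,4,5,6}; col 1 has {1,5}; box has {1,2,4,5,6} → only 3 remains.
(1,3) = 2: row 1 has {1,3,4,5,6}; col 3 has {1,3,6}; box has {3,4} → only 2 remains.
(2,4) = 1: row 2 has {2,3,4,5,6}; col 4 has {2,4}; box has {2,3,4} → only 1 remains.
(3,3) = 5: row 3 has {1,2,4}; col 3 has {1,2,3,6}; box has {1,2,3,4} → only 5 remains.
(3,4) = 6: row 3 has {1,2,4,5}; col 4 has {1,2,4}; box has {1,2,3,4,5} → only 6 remains.
(3,5) = 3: row 3 has {1,2,4,5,6}; col 5 has {1,2,4,5,6}; box has {1,2,4,5,6} → only 3 remains.
(4,1) = 4: row 4 has {1,2,6}; col 1 has {1,3,5}; box has {1,3} → only 4 remains.
(4,2) = 5: row 4 has {1,2,4,6}; col 2 has {1,2,3,4,6}; box has {1,3,4} → only 5 remains.
(4,4) = 3: row 4 has {1,2,4,5,6}; col 4 has {1,2,4,6}; box has {1,2,6} → only 3 remains.
(5,1) = 2: row 5 has {1,3,4,6}; col 1 has {1,3,4,5}; box has {1,3,4,5} → only 2 remains.
(5,4) = 5: row 5 has {1,2,3,4,6}; col 4 has {1,2,3,4,6}; box has {1,2,3,6} → only 5 remains.

5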